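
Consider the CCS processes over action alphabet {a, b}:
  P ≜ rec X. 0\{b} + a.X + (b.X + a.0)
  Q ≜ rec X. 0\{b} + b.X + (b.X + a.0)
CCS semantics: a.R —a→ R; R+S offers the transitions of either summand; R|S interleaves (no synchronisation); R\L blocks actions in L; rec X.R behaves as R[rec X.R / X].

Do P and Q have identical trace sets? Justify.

LTS(P): 2 reachable states
  p0 = rec X. 0\{b} + a.X + (b.X + a.0) → ··a··> p0, ··a··> p1, ··b··> p0
  p1 = 0 → (no moves)
LTS(Q): 2 reachable states
  q0 = rec X. 0\{b} + b.X + (b.X + a.0) → ··a··> q1, ··b··> q0
  q1 = 0 → (no moves)
Trace ⟨aa⟩ through P, begin at {p0}:
  after a @ step 1: {p0, p1}
  after a @ step 2: {p0, p1}
  ✓ P
Trace ⟨aa⟩ through Q, begin at {q0}:
  after a @ step 1: {q1}
  after a @ step 2: no successor for Q

traces(P) ≠ traces(Q) — witness ⟨aa⟩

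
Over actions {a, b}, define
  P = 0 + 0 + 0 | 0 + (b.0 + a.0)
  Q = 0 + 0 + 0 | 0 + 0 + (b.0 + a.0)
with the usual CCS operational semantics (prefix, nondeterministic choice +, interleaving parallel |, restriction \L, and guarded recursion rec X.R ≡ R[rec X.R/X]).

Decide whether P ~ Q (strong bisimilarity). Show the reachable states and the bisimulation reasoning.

P's transition system — 2 states:
  s0 = 0 + 0 + 0 | 0 + (b.0 + a.0) has moves --a--▸ s1, --b--▸ s1
  s1 = 0 has moves (no moves)
Q's transition system — 2 states:
  t0 = 0 + 0 + 0 | 0 + 0 + (b.0 + a.0) has moves --a--▸ t1, --b--▸ t1
  t1 = 0 has moves (no moves)
Coarsest stable partition (strong bisimilarity classes):
  B0 = {s0, t0}
  B1 = {s1, t1}
s0 ∈ B0, t0 ∈ B0 → same block

P ~ Q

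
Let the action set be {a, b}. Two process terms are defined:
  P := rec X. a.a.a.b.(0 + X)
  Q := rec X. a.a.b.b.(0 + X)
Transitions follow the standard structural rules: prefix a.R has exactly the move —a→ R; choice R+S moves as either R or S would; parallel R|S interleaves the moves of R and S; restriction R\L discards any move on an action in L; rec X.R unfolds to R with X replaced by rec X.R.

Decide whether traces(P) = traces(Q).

traces(P) ≠ traces(Q) — witness ⟨aaa⟩

LTS(P): 5 reachable states
  p0 = rec X. a.a.a.b.(0 + X) | =a=> p1
  p1 = a.a.b.(0 + (rec X. a.a.a.b.(0 + X))) | =a=> p2
  p2 = a.b.(0 + (rec X. a.a.a.b.(0 + X))) | =a=> p3
  p3 = b.(0 + (rec X. a.a.a.b.(0 + X))) | =b=> p4
  p4 = 0 + (rec X. a.a.a.b.(0 + X)) | =a=> p1
LTS(Q): 5 reachable states
  q0 = rec X. a.a.b.b.(0 + X) | =a=> q1
  q1 = a.b.b.(0 + (rec X. a.a.b.b.(0 + X))) | =a=> q2
  q2 = b.b.(0 + (rec X. a.a.b.b.(0 + X))) | =b=> q3
  q3 = b.(0 + (rec X. a.a.b.b.(0 + X))) | =b=> q4
  q4 = 0 + (rec X. a.a.b.b.(0 + X)) | =a=> q1
Executing aaa from P (initial set {p0}):
  step 1 (a): {p1}
  step 2 (a): {p2}
  step 3 (a): {p3}
  ✓ P
Executing aaa from Q (initial set {q0}):
  step 1 (a): {q1}
  step 2 (a): {q2}
  step 3 (a): no successor for Q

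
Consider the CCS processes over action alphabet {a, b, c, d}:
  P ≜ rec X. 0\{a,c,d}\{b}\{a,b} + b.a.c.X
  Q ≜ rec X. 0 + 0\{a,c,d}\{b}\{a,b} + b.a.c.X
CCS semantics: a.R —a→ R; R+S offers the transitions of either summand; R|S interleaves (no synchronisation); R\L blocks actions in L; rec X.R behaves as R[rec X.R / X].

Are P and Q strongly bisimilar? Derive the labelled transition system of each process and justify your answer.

P ~ Q

LTS(P): 3 reachable states
  u0 = rec X. 0\{a,c,d}\{b}\{a,b} + b.a.c.X has moves ··b··> u1
  u1 = a.c.(rec X. 0\{a,c,d}\{b}\{a,b} + b.a.c.X) has moves ··a··> u2
  u2 = c.(rec X. 0\{a,c,d}\{b}\{a,b} + b.a.c.X) has moves ··c··> u0
LTS(Q): 3 reachable states
  v0 = rec X. 0 + 0\{a,c,d}\{b}\{a,b} + b.a.c.X has moves ··b··> v1
  v1 = a.c.(rec X. 0 + 0\{a,c,d}\{b}\{a,b} + b.a.c.X) has moves ··a··> v2
  v2 = c.(rec X. 0 + 0\{a,c,d}\{b}\{a,b} + b.a.c.X) has moves ··c··> v0
Bisimilarity quotient blocks:
  B0 = {u0, v0}
  B1 = {u1, v1}
  B2 = {u2, v2}
u0 ∈ B0, v0 ∈ B0 → same block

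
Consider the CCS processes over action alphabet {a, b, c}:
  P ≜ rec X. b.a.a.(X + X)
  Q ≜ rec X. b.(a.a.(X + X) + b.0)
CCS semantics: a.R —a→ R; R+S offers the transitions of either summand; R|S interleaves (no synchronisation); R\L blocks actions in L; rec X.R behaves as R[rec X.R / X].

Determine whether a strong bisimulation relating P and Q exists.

Reachable graph of P (4 states):
  u0 = rec X. b.a.a.(X + X) :: —b→ u1
  u1 = a.a.((rec X. b.a.a.(X + X)) + (rec X. b.a.a.(X + X))) :: —a→ u2
  u2 = a.((rec X. b.a.a.(X + X)) + (rec X. b.a.a.(X + X))) :: —a→ u3
  u3 = (rec X. b.a.a.(X + X)) + (rec X. b.a.a.(X + X)) :: —b→ u1
Reachable graph of Q (5 states):
  v0 = rec X. b.(a.a.(X + X) + b.0) :: —b→ v1
  v1 = a.a.((rec X. b.(a.a.(X + X) + b.0)) + (rec X. b.(a.a.(X + X) + b.0))) + b.0 :: —a→ v2, —b→ v3
  v2 = a.((rec X. b.(a.a.(X + X) + b.0)) + (rec X. b.(a.a.(X + X) + b.0))) :: —a→ v4
  v3 = 0 :: ·
  v4 = (rec X. b.(a.a.(X + X) + b.0)) + (rec X. b.(a.a.(X + X) + b.0)) :: —b→ v1
Partition-refinement fixed point:
  B0 = {u0, u3}
  B1 = {u1}
  B2 = {u2}
  B3 = {v0, v4}
  B4 = {v1}
  B5 = {v2}
  B6 = {v3}
u0 ∈ B0, v0 ∈ B3 → different blocks

NO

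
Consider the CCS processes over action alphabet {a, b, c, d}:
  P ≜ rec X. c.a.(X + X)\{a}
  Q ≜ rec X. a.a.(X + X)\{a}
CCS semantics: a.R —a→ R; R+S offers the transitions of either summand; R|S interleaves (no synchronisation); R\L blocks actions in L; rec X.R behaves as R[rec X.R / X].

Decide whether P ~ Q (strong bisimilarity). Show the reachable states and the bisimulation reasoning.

Reachable graph of P (4 states):
  p0 = rec X. c.a.(X + X)\{a} ⊢ --c--▸ p1
  p1 = a.((rec X. c.a.(X + X)\{a}) + (rec X. c.a.(X + X)\{a}))\{a} ⊢ --a--▸ p2
  p2 = ((rec X. c.a.(X + X)\{a}) + (rec X. c.a.(X + X)\{a}))\{a} ⊢ --c--▸ p3
  p3 = (a.((rec X. c.a.(X + X)\{a}) + (rec X. c.a.(X + X)\{a}))\{a})\{a} ⊢ ·
Reachable graph of Q (3 states):
  q0 = rec X. a.a.(X + X)\{a} ⊢ --a--▸ q1
  q1 = a.((rec X. a.a.(X + X)\{a}) + (rec X. a.a.(X + X)\{a}))\{a} ⊢ --a--▸ q2
  q2 = ((rec X. a.a.(X + X)\{a}) + (rec X. a.a.(X + X)\{a}))\{a} ⊢ ·
Partition-refinement fixed point:
  B0 = {p0}
  B1 = {p1}
  B2 = {p2}
  B3 = {p3, q2}
  B4 = {q0}
  B5 = {q1}
p0 ∈ B0, q0 ∈ B4 → different blocks

NO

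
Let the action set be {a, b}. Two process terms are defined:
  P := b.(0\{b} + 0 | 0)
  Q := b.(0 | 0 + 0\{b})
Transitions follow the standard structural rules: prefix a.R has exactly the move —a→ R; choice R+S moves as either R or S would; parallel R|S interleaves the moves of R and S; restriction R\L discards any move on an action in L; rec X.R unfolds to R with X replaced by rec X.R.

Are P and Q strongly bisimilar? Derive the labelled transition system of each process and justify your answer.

P's transition system — 2 states:
  m0 = b.(0\{b} + 0 | 0) :: —b→ m1
  m1 = 0\{b} + 0 | 0 :: (no moves)
Q's transition system — 2 states:
  n0 = b.(0 | 0 + 0\{b}) :: —b→ n1
  n1 = 0 | 0 + 0\{b} :: (no moves)
Coarsest stable partition (strong bisimilarity classes):
  B0 = {m0, n0}
  B1 = {m1, n1}
m0 ∈ B0, n0 ∈ B0 → same block

P ~ Q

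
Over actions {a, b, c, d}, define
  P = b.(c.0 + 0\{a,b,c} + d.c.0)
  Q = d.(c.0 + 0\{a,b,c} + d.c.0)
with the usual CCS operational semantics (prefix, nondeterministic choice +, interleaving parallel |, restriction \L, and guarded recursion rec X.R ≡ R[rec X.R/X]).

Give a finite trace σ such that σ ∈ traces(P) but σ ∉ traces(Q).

b

Reachable graph of P (4 states):
  p0 = b.(c.0 + 0\{a,b,c} + d.c.0) :: =b=> p1
  p1 = c.0 + 0\{a,b,c} + d.c.0 :: =c=> p2, =d=> p3
  p2 = 0 :: ∅
  p3 = c.0 :: =c=> p2
Reachable graph of Q (4 states):
  q0 = d.(c.0 + 0\{a,b,c} + d.c.0) :: =d=> q1
  q1 = c.0 + 0\{a,b,c} + d.c.0 :: =c=> q2, =d=> q3
  q2 = 0 :: ∅
  q3 = c.0 :: =c=> q2
Trace ⟨b⟩ through P, begin at {p0}:
  [1] b ⇒ {p1}
  — P admits the full trace.
Trace ⟨b⟩ through Q, begin at {q0}:
  [1] b ⇒ ∅ (Q stuck)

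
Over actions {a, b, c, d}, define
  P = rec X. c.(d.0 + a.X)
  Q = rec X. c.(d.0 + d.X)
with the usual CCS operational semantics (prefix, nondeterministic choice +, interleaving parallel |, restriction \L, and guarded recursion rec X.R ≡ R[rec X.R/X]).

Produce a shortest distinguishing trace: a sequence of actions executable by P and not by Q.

ca

LTS(P): 3 reachable states
  s0 = rec X. c.(d.0 + a.X) ⊢ -c-> s1
  s1 = d.0 + a.(rec X. c.(d.0 + a.X)) ⊢ -a-> s0, -d-> s2
  s2 = 0 ⊢ deadlocked
LTS(Q): 3 reachable states
  t0 = rec X. c.(d.0 + d.X) ⊢ -c-> t1
  t1 = d.0 + d.(rec X. c.(d.0 + d.X)) ⊢ -d-> t0, -d-> t2
  t2 = 0 ⊢ deadlocked
Trace ⟨ca⟩ through P, begin at {s0}:
  [1] c ⇒ {s1}
  [2] a ⇒ {s0}
  P completes σ.
Trace ⟨ca⟩ through Q, begin at {t0}:
  [1] c ⇒ {t1}
  [2] a ⇒ ∅ (Q stuck)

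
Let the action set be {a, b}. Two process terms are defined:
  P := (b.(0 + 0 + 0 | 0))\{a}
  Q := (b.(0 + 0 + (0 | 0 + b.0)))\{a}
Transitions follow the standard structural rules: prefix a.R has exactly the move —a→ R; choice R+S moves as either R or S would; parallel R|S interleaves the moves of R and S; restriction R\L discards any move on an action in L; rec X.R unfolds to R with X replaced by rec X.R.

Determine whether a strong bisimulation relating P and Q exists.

P ≁ Q

LTS(P): 2 reachable states
  s0 = (b.(0 + 0 + 0 | 0))\{a} → —b→ s1
  s1 = (0 + 0 + 0 | 0)\{a} → ·
LTS(Q): 3 reachable states
  t0 = (b.(0 + 0 + (0 | 0 + b.0)))\{a} → —b→ t1
  t1 = (0 + 0 + (0 | 0 + b.0))\{a} → —b→ t2
  t2 = 0\{a} → ·
Bisimilarity quotient blocks:
  B0 = {s0, t1}
  B1 = {s1, t2}
  B2 = {t0}
s0 ∈ B0, t0 ∈ B2 → different blocks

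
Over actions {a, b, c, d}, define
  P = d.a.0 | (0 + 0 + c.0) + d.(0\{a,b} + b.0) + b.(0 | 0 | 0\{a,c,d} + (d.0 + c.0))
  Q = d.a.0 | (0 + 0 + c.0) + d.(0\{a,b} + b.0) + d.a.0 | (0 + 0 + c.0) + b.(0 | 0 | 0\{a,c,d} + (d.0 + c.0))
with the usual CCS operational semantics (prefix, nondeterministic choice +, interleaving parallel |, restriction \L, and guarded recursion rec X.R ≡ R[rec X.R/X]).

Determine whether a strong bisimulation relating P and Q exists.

bisimilar

LTS(P): 9 reachable states
  m0 = d.a.0 | (0 + 0 + c.0) + d.(0\{a,b} + b.0) + b.(0 | 0 | 0\{a,c,d} + (d.0 + c.0)) ⊢ --b--▸ m1, --c--▸ m2, --d--▸ m3, --d--▸ m4
  m1 = 0 | 0 | 0\{a,c,d} + (d.0 + c.0) ⊢ --c--▸ m5, --d--▸ m5
  m2 = d.a.0 | 0 ⊢ --d--▸ m6
  m3 = 0\{a,b} + b.0 ⊢ --b--▸ m5
  m4 = a.0 | (0 + 0 + c.0) ⊢ --a--▸ m7, --c--▸ m6
  m5 = 0 ⊢ (no moves)
  m6 = a.0 | 0 ⊢ --a--▸ m8
  m7 = 0 | (0 + 0 + c.0) ⊢ --c--▸ m8
  m8 = 0 | 0 ⊢ (no moves)
LTS(Q): 9 reachable states
  n0 = d.a.0 | (0 + 0 + c.0) + d.(0\{a,b} + b.0) + d.a.0 | (0 + 0 + c.0) + b.(0 | 0 | 0\{a,c,d} + (d.0 + c.0)) ⊢ --b--▸ n1, --c--▸ n2, --d--▸ n3, --d--▸ n4
  n1 = 0 | 0 | 0\{a,c,d} + (d.0 + c.0) ⊢ --c--▸ n5, --d--▸ n5
  n2 = d.a.0 | 0 ⊢ --d--▸ n6
  n3 = 0\{a,b} + b.0 ⊢ --b--▸ n5
  n4 = a.0 | (0 + 0 + c.0) ⊢ --a--▸ n7, --c--▸ n6
  n5 = 0 ⊢ (no moves)
  n6 = a.0 | 0 ⊢ --a--▸ n8
  n7 = 0 | (0 + 0 + c.0) ⊢ --c--▸ n8
  n8 = 0 | 0 ⊢ (no moves)
Partition-refinement fixed point:
  B0 = {m0, n0}
  B1 = {m3, n3}
  B2 = {m5, m8, n5, n8}
  B3 = {m4, n4}
  B4 = {m6, n6}
  B5 = {m7, n7}
  B6 = {m1, n1}
  B7 = {m2, n2}
m0 ∈ B0, n0 ∈ B0 → same block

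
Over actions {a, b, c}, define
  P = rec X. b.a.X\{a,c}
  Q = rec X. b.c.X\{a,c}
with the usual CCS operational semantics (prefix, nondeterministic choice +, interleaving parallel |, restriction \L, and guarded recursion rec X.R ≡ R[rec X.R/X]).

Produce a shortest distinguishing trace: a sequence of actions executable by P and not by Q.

P's transition system — 4 states:
  m0 = rec X. b.a.X\{a,c} :: =b=> m1
  m1 = a.(rec X. b.a.X\{a,c})\{a,c} :: =a=> m2
  m2 = (rec X. b.a.X\{a,c})\{a,c} :: =b=> m3
  m3 = (a.(rec X. b.a.X\{a,c})\{a,c})\{a,c} :: deadlocked
Q's transition system — 4 states:
  n0 = rec X. b.c.X\{a,c} :: =b=> n1
  n1 = c.(rec X. b.c.X\{a,c})\{a,c} :: =c=> n2
  n2 = (rec X. b.c.X\{a,c})\{a,c} :: =b=> n3
  n3 = (c.(rec X. b.c.X\{a,c})\{a,c})\{a,c} :: deadlocked
Executing ba from P (initial set {m0}):
  [1] b ⇒ {m1}
  [2] a ⇒ {m2}
  — P admits the full trace.
Executing ba from Q (initial set {n0}):
  [1] b ⇒ {n1}
  [2] a ⇒ no successor for Q

ba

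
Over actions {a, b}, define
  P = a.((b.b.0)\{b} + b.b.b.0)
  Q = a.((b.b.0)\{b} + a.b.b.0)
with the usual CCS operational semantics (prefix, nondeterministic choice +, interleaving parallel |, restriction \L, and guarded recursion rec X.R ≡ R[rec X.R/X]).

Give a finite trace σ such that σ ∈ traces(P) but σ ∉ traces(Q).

P's transition system — 5 states:
  m0 = a.((b.b.0)\{b} + b.b.b.0) has moves --a--▸ m1
  m1 = (b.b.0)\{b} + b.b.b.0 has moves --b--▸ m2
  m2 = b.b.0 has moves --b--▸ m3
  m3 = b.0 has moves --b--▸ m4
  m4 = 0 has moves stopped
Q's transition system — 5 states:
  n0 = a.((b.b.0)\{b} + a.b.b.0) has moves --a--▸ n1
  n1 = (b.b.0)\{b} + a.b.b.0 has moves --a--▸ n2
  n2 = b.b.0 has moves --b--▸ n3
  n3 = b.0 has moves --b--▸ n4
  n4 = 0 has moves stopped
Trace ⟨ab⟩ through P, begin at {m0}:
  after a @ step 1: {m1}
  after b @ step 2: {m2}
  — P admits the full trace.
Trace ⟨ab⟩ through Q, begin at {n0}:
  after a @ step 1: {n1}
  after b @ step 2: ∅ (Q stuck)

ab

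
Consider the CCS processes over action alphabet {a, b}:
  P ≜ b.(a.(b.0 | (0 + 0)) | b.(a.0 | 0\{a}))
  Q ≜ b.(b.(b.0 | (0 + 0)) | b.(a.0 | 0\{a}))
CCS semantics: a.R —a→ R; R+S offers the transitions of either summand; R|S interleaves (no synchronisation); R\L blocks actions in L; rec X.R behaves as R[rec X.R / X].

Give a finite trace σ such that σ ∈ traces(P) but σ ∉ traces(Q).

ba

Reachable graph of P (10 states):
  u0 = b.(a.(b.0 | (0 + 0)) | b.(a.0 | 0\{a})) | ··b··> u1
  u1 = a.(b.0 | (0 + 0)) | b.(a.0 | 0\{a}) | ··a··> u2, ··b··> u3
  u2 = b.0 | (0 + 0) | b.(a.0 | 0\{a}) | ··b··> u4, ··b··> u5
  u3 = a.(b.0 | (0 + 0)) | (a.0 | 0\{a}) | ··a··> u5, ··a··> u6
  u4 = 0 | (0 + 0) | b.(a.0 | 0\{a}) | ··b··> u7
  u5 = b.0 | (0 + 0) | (a.0 | 0\{a}) | ··a··> u8, ··b··> u7
  u6 = a.(b.0 | (0 + 0)) | (0 | 0\{a}) | ··a··> u8
  u7 = 0 | (0 + 0) | (a.0 | 0\{a}) | ··a··> u9
  u8 = b.0 | (0 + 0) | (0 | 0\{a}) | ··b··> u9
  u9 = 0 | (0 + 0) | (0 | 0\{a}) | (no moves)
Reachable graph of Q (10 states):
  v0 = b.(b.(b.0 | (0 + 0)) | b.(a.0 | 0\{a})) | ··b··> v1
  v1 = b.(b.0 | (0 + 0)) | b.(a.0 | 0\{a}) | ··b··> v2, ··b··> v3
  v2 = b.(b.0 | (0 + 0)) | (a.0 | 0\{a}) | ··a··> v4, ··b··> v5
  v3 = b.0 | (0 + 0) | b.(a.0 | 0\{a}) | ··b··> v5, ··b··> v6
  v4 = b.(b.0 | (0 + 0)) | (0 | 0\{a}) | ··b··> v7
  v5 = b.0 | (0 + 0) | (a.0 | 0\{a}) | ··a··> v7, ··b··> v8
  v6 = 0 | (0 + 0) | b.(a.0 | 0\{a}) | ··b··> v8
  v7 = b.0 | (0 + 0) | (0 | 0\{a}) | ··b··> v9
  v8 = 0 | (0 + 0) | (a.0 | 0\{a}) | ··a··> v9
  v9 = 0 | (0 + 0) | (0 | 0\{a}) | (no moves)
Trace ⟨ba⟩ through P, begin at {u0}:
  [1] b ⇒ {u1}
  [2] a ⇒ {u2}
  ✓ P
Trace ⟨ba⟩ through Q, begin at {v0}:
  [1] b ⇒ {v1}
  [2] a ⇒ ∅ (Q stuck)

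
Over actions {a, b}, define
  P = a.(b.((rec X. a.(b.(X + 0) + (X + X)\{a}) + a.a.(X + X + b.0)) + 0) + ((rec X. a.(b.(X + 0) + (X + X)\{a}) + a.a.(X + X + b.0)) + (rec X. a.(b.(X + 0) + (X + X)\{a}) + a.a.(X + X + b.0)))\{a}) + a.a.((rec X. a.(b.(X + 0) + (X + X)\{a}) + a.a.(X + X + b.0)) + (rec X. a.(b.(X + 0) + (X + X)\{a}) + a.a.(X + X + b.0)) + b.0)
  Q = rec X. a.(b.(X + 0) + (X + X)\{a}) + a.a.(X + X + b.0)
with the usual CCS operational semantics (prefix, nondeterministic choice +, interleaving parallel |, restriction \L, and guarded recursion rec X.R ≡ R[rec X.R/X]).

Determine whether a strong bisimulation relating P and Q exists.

P's transition system — 6 states:
  p0 = a.(b.((rec X. a.(b.(X + 0) + (X + X)\{a}) + a.a.(X + X + b.0)) + 0) + ((rec X. a.(b.(X + 0) + (X + X)\{a}) + a.a.(X + X + b.0)) + (rec X. a.(b.(X + 0) + (X + X)\{a}) + a.a.(X + X + b.0)))\{a}) + a.a.((rec X. a.(b.(X + 0) + (X + X)\{a}) + a.a.(X + X + b.0)) + (rec X. a.(b.(X + 0) + (X + X)\{a}) + a.a.(X + X + b.0)) + b.0) :: --a--▸ p1, --a--▸ p2
  p1 = a.((rec X. a.(b.(X + 0) + (X + X)\{a}) + a.a.(X + X + b.0)) + (rec X. a.(b.(X + 0) + (X + X)\{a}) + a.a.(X + X + b.0)) + b.0) :: --a--▸ p3
  p2 = b.((rec X. a.(b.(X + 0) + (X + X)\{a}) + a.a.(X + X + b.0)) + 0) + ((rec X. a.(b.(X + 0) + (X + X)\{a}) + a.a.(X + X + b.0)) + (rec X. a.(b.(X + 0) + (X + X)\{a}) + a.a.(X + X + b.0)))\{a} :: --b--▸ p4
  p3 = (rec X. a.(b.(X + 0) + (X + X)\{a}) + a.a.(X + X + b.0)) + (rec X. a.(b.(X + 0) + (X + X)\{a}) + a.a.(X + X + b.0)) + b.0 :: --a--▸ p1, --a--▸ p2, --b--▸ p5
  p4 = (rec X. a.(b.(X + 0) + (X + X)\{a}) + a.a.(X + X + b.0)) + 0 :: --a--▸ p1, --a--▸ p2
  p5 = 0 :: deadlocked
Q's transition system — 6 states:
  q0 = rec X. a.(b.(X + 0) + (X + X)\{a}) + a.a.(X + X + b.0) :: --a--▸ q1, --a--▸ q2
  q1 = a.((rec X. a.(b.(X + 0) + (X + X)\{a}) + a.a.(X + X + b.0)) + (rec X. a.(b.(X + 0) + (X + X)\{a}) + a.a.(X + X + b.0)) + b.0) :: --a--▸ q3
  q2 = b.((rec X. a.(b.(X + 0) + (X + X)\{a}) + a.a.(X + X + b.0)) + 0) + ((rec X. a.(b.(X + 0) + (X + X)\{a}) + a.a.(X + X + b.0)) + (rec X. a.(b.(X + 0) + (X + X)\{a}) + a.a.(X + X + b.0)))\{a} :: --b--▸ q4
  q3 = (rec X. a.(b.(X + 0) + (X + X)\{a}) + a.a.(X + X + b.0)) + (rec X. a.(b.(X + 0) + (X + X)\{a}) + a.a.(X + X + b.0)) + b.0 :: --a--▸ q1, --a--▸ q2, --b--▸ q5
  q4 = (rec X. a.(b.(X + 0) + (X + X)\{a}) + a.a.(X + X + b.0)) + 0 :: --a--▸ q1, --a--▸ q2
  q5 = 0 :: deadlocked
Bisimilarity quotient blocks:
  B0 = {p0, p4, q0, q4}
  B1 = {p2, q2}
  B2 = {p1, q1}
  B3 = {p3, q3}
  B4 = {p5, q5}
p0 ∈ B0, q0 ∈ B0 → same block

bisimilar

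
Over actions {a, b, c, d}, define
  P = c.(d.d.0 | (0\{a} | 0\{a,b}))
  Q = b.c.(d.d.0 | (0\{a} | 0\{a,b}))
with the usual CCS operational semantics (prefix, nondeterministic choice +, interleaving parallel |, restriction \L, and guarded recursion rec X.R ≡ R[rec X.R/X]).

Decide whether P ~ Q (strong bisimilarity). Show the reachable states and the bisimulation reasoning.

P's transition system — 4 states:
  u0 = c.(d.d.0 | (0\{a} | 0\{a,b})) ⊢ -c-> u1
  u1 = d.d.0 | (0\{a} | 0\{a,b}) ⊢ -d-> u2
  u2 = d.0 | (0\{a} | 0\{a,b}) ⊢ -d-> u3
  u3 = 0 | (0\{a} | 0\{a,b}) ⊢ stopped
Q's transition system — 5 states:
  v0 = b.c.(d.d.0 | (0\{a} | 0\{a,b})) ⊢ -b-> v1
  v1 = c.(d.d.0 | (0\{a} | 0\{a,b})) ⊢ -c-> v2
  v2 = d.d.0 | (0\{a} | 0\{a,b}) ⊢ -d-> v3
  v3 = d.0 | (0\{a} | 0\{a,b}) ⊢ -d-> v4
  v4 = 0 | (0\{a} | 0\{a,b}) ⊢ stopped
Bisimilarity quotient blocks:
  B0 = {u0, v1}
  B1 = {u1, v2}
  B2 = {u2, v3}
  B3 = {u3, v4}
  B4 = {v0}
u0 ∈ B0, v0 ∈ B4 → different blocks

not bisimilar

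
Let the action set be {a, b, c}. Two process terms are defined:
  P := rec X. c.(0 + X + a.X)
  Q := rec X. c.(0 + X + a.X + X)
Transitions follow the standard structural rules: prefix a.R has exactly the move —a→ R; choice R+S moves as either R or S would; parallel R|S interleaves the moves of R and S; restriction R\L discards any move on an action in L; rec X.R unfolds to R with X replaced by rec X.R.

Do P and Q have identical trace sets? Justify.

LTS(P): 2 reachable states
  m0 = rec X. c.(0 + X + a.X) has moves ··c··> m1
  m1 = 0 + (rec X. c.(0 + X + a.X)) + a.(rec X. c.(0 + X + a.X)) has moves ··a··> m0, ··c··> m1
LTS(Q): 2 reachable states
  n0 = rec X. c.(0 + X + a.X + X) has moves ··c··> n1
  n1 = 0 + (rec X. c.(0 + X + a.X + X)) + a.(rec X. c.(0 + X + a.X + X)) + (rec X. c.(0 + X + a.X + X)) has moves ··a··> n0, ··c··> n1
Partition-refinement fixed point:
  B0 = {m0, n0}
  B1 = {m1, n1}
m0 ∈ B0, n0 ∈ B0 → same block
Bisimilar ⇒ trace-equivalent.

trace-equivalent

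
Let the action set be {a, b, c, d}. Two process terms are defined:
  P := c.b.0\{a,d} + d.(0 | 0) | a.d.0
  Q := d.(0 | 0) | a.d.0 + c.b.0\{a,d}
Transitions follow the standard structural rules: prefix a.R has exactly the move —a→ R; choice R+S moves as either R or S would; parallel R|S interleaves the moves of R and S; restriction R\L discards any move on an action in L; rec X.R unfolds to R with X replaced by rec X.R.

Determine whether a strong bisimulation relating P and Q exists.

YES

Reachable graph of P (8 states):
  p0 = c.b.0\{a,d} + d.(0 | 0) | a.d.0 → ··a··> p1, ··c··> p2, ··d··> p3
  p1 = d.(0 | 0) | d.0 → ··d··> p4, ··d··> p5
  p2 = b.0\{a,d} → ··b··> p6
  p3 = 0 | 0 | a.d.0 → ··a··> p4
  p4 = 0 | 0 | d.0 → ··d··> p7
  p5 = d.(0 | 0) | 0 → ··d··> p7
  p6 = 0\{a,d} → (no moves)
  p7 = 0 | 0 | 0 → (no moves)
Reachable graph of Q (8 states):
  q0 = d.(0 | 0) | a.d.0 + c.b.0\{a,d} → ··a··> q1, ··c··> q2, ··d··> q3
  q1 = d.(0 | 0) | d.0 → ··d··> q4, ··d··> q5
  q2 = b.0\{a,d} → ··b··> q6
  q3 = 0 | 0 | a.d.0 → ··a··> q4
  q4 = 0 | 0 | d.0 → ··d··> q7
  q5 = d.(0 | 0) | 0 → ··d··> q7
  q6 = 0\{a,d} → (no moves)
  q7 = 0 | 0 | 0 → (no moves)
Partition-refinement fixed point:
  B0 = {p0, q0}
  B1 = {p3, q3}
  B2 = {p4, p5, q4, q5}
  B3 = {p6, p7, q6, q7}
  B4 = {p1, q1}
  B5 = {p2, q2}
p0 ∈ B0, q0 ∈ B0 → same block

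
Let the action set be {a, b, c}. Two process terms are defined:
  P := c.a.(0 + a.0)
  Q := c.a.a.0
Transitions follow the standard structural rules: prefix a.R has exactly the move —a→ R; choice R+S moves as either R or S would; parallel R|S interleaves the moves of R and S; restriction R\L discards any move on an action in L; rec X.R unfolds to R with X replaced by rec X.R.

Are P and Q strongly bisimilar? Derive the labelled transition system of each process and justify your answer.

P's transition system — 4 states:
  p0 = c.a.(0 + a.0) → =c=> p1
  p1 = a.(0 + a.0) → =a=> p2
  p2 = 0 + a.0 → =a=> p3
  p3 = 0 → ∅
Q's transition system — 4 states:
  q0 = c.a.a.0 → =c=> q1
  q1 = a.a.0 → =a=> q2
  q2 = a.0 → =a=> q3
  q3 = 0 → ∅
Bisimilarity quotient blocks:
  B0 = {p0, q0}
  B1 = {p1, q1}
  B2 = {p2, q2}
  B3 = {p3, q3}
p0 ∈ B0, q0 ∈ B0 → same block

bisimilar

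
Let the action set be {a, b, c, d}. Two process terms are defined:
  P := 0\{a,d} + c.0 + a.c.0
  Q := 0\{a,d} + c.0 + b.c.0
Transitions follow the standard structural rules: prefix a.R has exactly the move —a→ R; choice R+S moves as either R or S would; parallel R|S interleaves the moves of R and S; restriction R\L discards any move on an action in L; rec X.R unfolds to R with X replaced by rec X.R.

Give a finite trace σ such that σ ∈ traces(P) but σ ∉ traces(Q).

a

LTS(P): 3 reachable states
  s0 = 0\{a,d} + c.0 + a.c.0 has moves --a--▸ s1, --c--▸ s2
  s1 = c.0 has moves --c--▸ s2
  s2 = 0 has moves ·
LTS(Q): 3 reachable states
  t0 = 0\{a,d} + c.0 + b.c.0 has moves --b--▸ t1, --c--▸ t2
  t1 = c.0 has moves --c--▸ t2
  t2 = 0 has moves ·
Trace ⟨a⟩ through P, begin at {s0}:
  step 1 (a): {s1}
  ✓ P
Trace ⟨a⟩ through Q, begin at {t0}:
  step 1 (a): ∅  — Q cannot continue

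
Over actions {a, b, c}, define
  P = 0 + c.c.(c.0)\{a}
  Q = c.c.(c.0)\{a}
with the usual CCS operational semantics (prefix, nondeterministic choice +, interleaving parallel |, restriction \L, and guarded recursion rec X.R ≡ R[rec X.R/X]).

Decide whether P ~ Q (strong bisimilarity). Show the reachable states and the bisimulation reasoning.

bisimilar

P's transition system — 4 states:
  u0 = 0 + c.c.(c.0)\{a} ⊢ =c=> u1
  u1 = c.(c.0)\{a} ⊢ =c=> u2
  u2 = (c.0)\{a} ⊢ =c=> u3
  u3 = 0\{a} ⊢ stopped
Q's transition system — 4 states:
  v0 = c.c.(c.0)\{a} ⊢ =c=> v1
  v1 = c.(c.0)\{a} ⊢ =c=> v2
  v2 = (c.0)\{a} ⊢ =c=> v3
  v3 = 0\{a} ⊢ stopped
Partition-refinement fixed point:
  B0 = {u0, v0}
  B1 = {u1, v1}
  B2 = {u2, v2}
  B3 = {u3, v3}
u0 ∈ B0, v0 ∈ B0 → same block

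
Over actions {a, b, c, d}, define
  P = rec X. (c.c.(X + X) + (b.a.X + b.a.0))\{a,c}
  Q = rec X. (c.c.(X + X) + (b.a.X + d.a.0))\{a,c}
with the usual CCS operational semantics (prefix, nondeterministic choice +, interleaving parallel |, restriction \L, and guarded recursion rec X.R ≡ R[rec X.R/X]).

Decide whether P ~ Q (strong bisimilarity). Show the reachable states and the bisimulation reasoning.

not bisimilar

P's transition system — 3 states:
  s0 = rec X. (c.c.(X + X) + (b.a.X + b.a.0))\{a,c} | =b=> s1, =b=> s2
  s1 = (a.(rec X. (c.c.(X + X) + (b.a.X + b.a.0))\{a,c}))\{a,c} | (no moves)
  s2 = (a.0)\{a,c} | (no moves)
Q's transition system — 3 states:
  t0 = rec X. (c.c.(X + X) + (b.a.X + d.a.0))\{a,c} | =b=> t1, =d=> t2
  t1 = (a.(rec X. (c.c.(X + X) + (b.a.X + d.a.0))\{a,c}))\{a,c} | (no moves)
  t2 = (a.0)\{a,c} | (no moves)
Bisimilarity quotient blocks:
  B0 = {s0}
  B1 = {s1, s2, t1, t2}
  B2 = {t0}
s0 ∈ B0, t0 ∈ B2 → different blocks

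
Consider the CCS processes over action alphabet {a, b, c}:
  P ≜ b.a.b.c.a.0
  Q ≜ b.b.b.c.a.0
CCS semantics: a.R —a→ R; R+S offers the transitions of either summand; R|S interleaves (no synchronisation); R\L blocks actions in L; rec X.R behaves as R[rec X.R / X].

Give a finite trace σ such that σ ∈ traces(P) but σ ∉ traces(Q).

Reachable graph of P (6 states):
  p0 = b.a.b.c.a.0 | -b-> p1
  p1 = a.b.c.a.0 | -a-> p2
  p2 = b.c.a.0 | -b-> p3
  p3 = c.a.0 | -c-> p4
  p4 = a.0 | -a-> p5
  p5 = 0 | (no moves)
Reachable graph of Q (6 states):
  q0 = b.b.b.c.a.0 | -b-> q1
  q1 = b.b.c.a.0 | -b-> q2
  q2 = b.c.a.0 | -b-> q3
  q3 = c.a.0 | -c-> q4
  q4 = a.0 | -a-> q5
  q5 = 0 | (no moves)
Run σ = ⟨ba⟩ on P: start {p0}
  step 1 (b): {p1}
  step 2 (a): {p2}
  P completes σ.
Run σ = ⟨ba⟩ on Q: start {q0}
  step 1 (b): {q1}
  step 2 (a): ∅  — Q cannot continue

ba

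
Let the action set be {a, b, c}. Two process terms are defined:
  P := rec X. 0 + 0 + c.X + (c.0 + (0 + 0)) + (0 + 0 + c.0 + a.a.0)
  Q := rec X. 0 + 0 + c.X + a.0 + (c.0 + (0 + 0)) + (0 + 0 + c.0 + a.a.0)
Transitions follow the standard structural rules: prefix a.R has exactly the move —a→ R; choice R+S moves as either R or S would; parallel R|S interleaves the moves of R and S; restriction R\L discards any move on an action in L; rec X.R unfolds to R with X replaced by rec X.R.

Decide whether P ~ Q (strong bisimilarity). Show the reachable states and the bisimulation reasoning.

Reachable graph of P (3 states):
  p0 = rec X. 0 + 0 + c.X + (c.0 + (0 + 0)) + (0 + 0 + c.0 + a.a.0) :: =a=> p1, =c=> p0, =c=> p2
  p1 = a.0 :: =a=> p2
  p2 = 0 :: ∅
Reachable graph of Q (3 states):
  q0 = rec X. 0 + 0 + c.X + a.0 + (c.0 + (0 + 0)) + (0 + 0 + c.0 + a.a.0) :: =a=> q1, =a=> q2, =c=> q0, =c=> q1
  q1 = 0 :: ∅
  q2 = a.0 :: =a=> q1
Bisimilarity quotient blocks:
  B0 = {p0}
  B1 = {p1, q2}
  B2 = {p2, q1}
  B3 = {q0}
p0 ∈ B0, q0 ∈ B3 → different blocks

NO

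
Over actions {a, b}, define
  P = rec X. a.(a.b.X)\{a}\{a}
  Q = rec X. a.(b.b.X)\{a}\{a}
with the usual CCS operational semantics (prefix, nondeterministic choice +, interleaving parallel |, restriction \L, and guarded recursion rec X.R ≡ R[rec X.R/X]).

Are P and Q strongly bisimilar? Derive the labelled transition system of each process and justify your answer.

NO

P's transition system — 2 states:
  m0 = rec X. a.(a.b.X)\{a}\{a} has moves =a=> m1
  m1 = (a.b.(rec X. a.(a.b.X)\{a}\{a}))\{a}\{a} has moves (no moves)
Q's transition system — 4 states:
  n0 = rec X. a.(b.b.X)\{a}\{a} has moves =a=> n1
  n1 = (b.b.(rec X. a.(b.b.X)\{a}\{a}))\{a}\{a} has moves =b=> n2
  n2 = (b.(rec X. a.(b.b.X)\{a}\{a}))\{a}\{a} has moves =b=> n3
  n3 = (rec X. a.(b.b.X)\{a}\{a})\{a}\{a} has moves (no moves)
Partition-refinement fixed point:
  B0 = {m0}
  B1 = {m1, n3}
  B2 = {n0}
  B3 = {n1}
  B4 = {n2}
m0 ∈ B0, n0 ∈ B2 → different blocks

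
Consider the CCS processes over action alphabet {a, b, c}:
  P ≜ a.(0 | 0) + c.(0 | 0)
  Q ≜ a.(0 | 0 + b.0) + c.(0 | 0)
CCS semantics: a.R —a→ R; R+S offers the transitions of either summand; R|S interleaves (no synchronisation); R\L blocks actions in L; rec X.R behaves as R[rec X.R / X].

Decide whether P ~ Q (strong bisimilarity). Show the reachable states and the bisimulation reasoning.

P ≁ Q

LTS(P): 2 reachable states
  p0 = a.(0 | 0) + c.(0 | 0) ⊢ --a--▸ p1, --c--▸ p1
  p1 = 0 | 0 ⊢ stopped
LTS(Q): 4 reachable states
  q0 = a.(0 | 0 + b.0) + c.(0 | 0) ⊢ --a--▸ q1, --c--▸ q2
  q1 = 0 | 0 + b.0 ⊢ --b--▸ q3
  q2 = 0 | 0 ⊢ stopped
  q3 = 0 ⊢ stopped
Partition-refinement fixed point:
  B0 = {p0}
  B1 = {p1, q2, q3}
  B2 = {q0}
  B3 = {q1}
p0 ∈ B0, q0 ∈ B2 → different blocks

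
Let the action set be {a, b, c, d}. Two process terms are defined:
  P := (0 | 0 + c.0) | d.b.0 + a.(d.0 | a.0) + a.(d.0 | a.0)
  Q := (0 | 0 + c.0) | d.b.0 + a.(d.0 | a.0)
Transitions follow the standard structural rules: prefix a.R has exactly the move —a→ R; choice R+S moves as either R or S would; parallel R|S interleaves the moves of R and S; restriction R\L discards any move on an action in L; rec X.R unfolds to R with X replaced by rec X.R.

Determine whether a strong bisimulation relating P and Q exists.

LTS(P): 9 reachable states
  u0 = (0 | 0 + c.0) | d.b.0 + a.(d.0 | a.0) + a.(d.0 | a.0) | =a=> u1, =c=> u2, =d=> u3
  u1 = d.0 | a.0 | =a=> u4, =d=> u5
  u2 = 0 | d.b.0 | =d=> u6
  u3 = (0 | 0 + c.0) | b.0 | =b=> u7, =c=> u6
  u4 = d.0 | 0 | =d=> u8
  u5 = 0 | a.0 | =a=> u8
  u6 = 0 | b.0 | =b=> u8
  u7 = (0 | 0 + c.0) | 0 | =c=> u8
  u8 = 0 | 0 | stopped
LTS(Q): 9 reachable states
  v0 = (0 | 0 + c.0) | d.b.0 + a.(d.0 | a.0) | =a=> v1, =c=> v2, =d=> v3
  v1 = d.0 | a.0 | =a=> v4, =d=> v5
  v2 = 0 | d.b.0 | =d=> v6
  v3 = (0 | 0 + c.0) | b.0 | =b=> v7, =c=> v6
  v4 = d.0 | 0 | =d=> v8
  v5 = 0 | a.0 | =a=> v8
  v6 = 0 | b.0 | =b=> v8
  v7 = (0 | 0 + c.0) | 0 | =c=> v8
  v8 = 0 | 0 | stopped
Partition-refinement fixed point:
  B0 = {u0, v0}
  B1 = {u1, v1}
  B2 = {u5, v5}
  B3 = {u8, v8}
  B4 = {u4, v4}
  B5 = {u2, v2}
  B6 = {u6, v6}
  B7 = {u3, v3}
  B8 = {u7, v7}
u0 ∈ B0, v0 ∈ B0 → same block

YES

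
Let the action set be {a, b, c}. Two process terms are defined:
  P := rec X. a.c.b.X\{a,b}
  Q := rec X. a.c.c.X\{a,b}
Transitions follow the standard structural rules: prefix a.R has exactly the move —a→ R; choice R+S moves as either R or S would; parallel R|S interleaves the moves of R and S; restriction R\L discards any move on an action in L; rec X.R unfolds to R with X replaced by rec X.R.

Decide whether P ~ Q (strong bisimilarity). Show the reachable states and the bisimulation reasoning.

not bisimilar

P's transition system — 4 states:
  p0 = rec X. a.c.b.X\{a,b} :: --a--▸ p1
  p1 = c.b.(rec X. a.c.b.X\{a,b})\{a,b} :: --c--▸ p2
  p2 = b.(rec X. a.c.b.X\{a,b})\{a,b} :: --b--▸ p3
  p3 = (rec X. a.c.b.X\{a,b})\{a,b} :: (no moves)
Q's transition system — 4 states:
  q0 = rec X. a.c.c.X\{a,b} :: --a--▸ q1
  q1 = c.c.(rec X. a.c.c.X\{a,b})\{a,b} :: --c--▸ q2
  q2 = c.(rec X. a.c.c.X\{a,b})\{a,b} :: --c--▸ q3
  q3 = (rec X. a.c.c.X\{a,b})\{a,b} :: (no moves)
Coarsest stable partition (strong bisimilarity classes):
  B0 = {p0}
  B1 = {p1}
  B2 = {p2}
  B3 = {p3, q3}
  B4 = {q0}
  B5 = {q1}
  B6 = {q2}
p0 ∈ B0, q0 ∈ B4 → different blocks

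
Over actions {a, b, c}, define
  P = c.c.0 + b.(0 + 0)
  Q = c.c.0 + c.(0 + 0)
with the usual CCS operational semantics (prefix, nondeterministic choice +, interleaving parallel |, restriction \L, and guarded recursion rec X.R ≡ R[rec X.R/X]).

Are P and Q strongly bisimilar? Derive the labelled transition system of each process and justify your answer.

P ≁ Q

LTS(P): 4 reachable states
  s0 = c.c.0 + b.(0 + 0) | --b--▸ s1, --c--▸ s2
  s1 = 0 + 0 | ∅
  s2 = c.0 | --c--▸ s3
  s3 = 0 | ∅
LTS(Q): 4 reachable states
  t0 = c.c.0 + c.(0 + 0) | --c--▸ t1, --c--▸ t2
  t1 = 0 + 0 | ∅
  t2 = c.0 | --c--▸ t3
  t3 = 0 | ∅
Partition-refinement fixed point:
  B0 = {s0}
  B1 = {s2, t2}
  B2 = {s1, s3, t1, t3}
  B3 = {t0}
s0 ∈ B0, t0 ∈ B3 → different blocks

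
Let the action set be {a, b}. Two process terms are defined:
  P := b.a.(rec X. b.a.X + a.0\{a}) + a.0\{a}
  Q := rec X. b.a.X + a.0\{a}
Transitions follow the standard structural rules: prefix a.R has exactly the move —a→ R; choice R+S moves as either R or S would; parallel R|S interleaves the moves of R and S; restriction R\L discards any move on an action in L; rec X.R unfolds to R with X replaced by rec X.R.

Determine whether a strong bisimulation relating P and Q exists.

P ~ Q

P's transition system — 4 states:
  m0 = b.a.(rec X. b.a.X + a.0\{a}) + a.0\{a} → —a→ m1, —b→ m2
  m1 = 0\{a} → ·
  m2 = a.(rec X. b.a.X + a.0\{a}) → —a→ m3
  m3 = rec X. b.a.X + a.0\{a} → —a→ m1, —b→ m2
Q's transition system — 3 states:
  n0 = rec X. b.a.X + a.0\{a} → —a→ n1, —b→ n2
  n1 = 0\{a} → ·
  n2 = a.(rec X. b.a.X + a.0\{a}) → —a→ n0
Partition-refinement fixed point:
  B0 = {m0, m3, n0}
  B1 = {m2, n2}
  B2 = {m1, n1}
m0 ∈ B0, n0 ∈ B0 → same block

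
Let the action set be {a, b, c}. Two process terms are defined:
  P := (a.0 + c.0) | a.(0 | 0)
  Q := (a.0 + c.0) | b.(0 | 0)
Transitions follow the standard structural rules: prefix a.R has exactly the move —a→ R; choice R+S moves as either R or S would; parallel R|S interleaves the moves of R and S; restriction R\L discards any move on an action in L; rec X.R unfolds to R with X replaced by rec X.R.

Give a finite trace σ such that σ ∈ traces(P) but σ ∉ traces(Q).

P's transition system — 4 states:
  m0 = (a.0 + c.0) | a.(0 | 0) has moves --a--▸ m1, --a--▸ m2, --c--▸ m2
  m1 = (a.0 + c.0) | (0 | 0) has moves --a--▸ m3, --c--▸ m3
  m2 = 0 | a.(0 | 0) has moves --a--▸ m3
  m3 = 0 | (0 | 0) has moves deadlocked
Q's transition system — 4 states:
  n0 = (a.0 + c.0) | b.(0 | 0) has moves --a--▸ n1, --b--▸ n2, --c--▸ n1
  n1 = 0 | b.(0 | 0) has moves --b--▸ n3
  n2 = (a.0 + c.0) | (0 | 0) has moves --a--▸ n3, --c--▸ n3
  n3 = 0 | (0 | 0) has moves deadlocked
Run σ = ⟨aa⟩ on P: start {m0}
  step 1 (a): {m1, m2}
  step 2 (a): {m3}
  P completes σ.
Run σ = ⟨aa⟩ on Q: start {n0}
  step 1 (a): {n1}
  step 2 (a): ∅ (Q stuck)

aa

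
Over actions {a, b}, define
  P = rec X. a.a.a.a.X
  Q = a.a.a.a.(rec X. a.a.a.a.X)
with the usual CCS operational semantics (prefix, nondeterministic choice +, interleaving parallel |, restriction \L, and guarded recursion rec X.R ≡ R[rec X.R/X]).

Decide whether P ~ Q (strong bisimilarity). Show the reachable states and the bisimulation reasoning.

YES

LTS(P): 4 reachable states
  s0 = rec X. a.a.a.a.X :: ··a··> s1
  s1 = a.a.a.(rec X. a.a.a.a.X) :: ··a··> s2
  s2 = a.a.(rec X. a.a.a.a.X) :: ··a··> s3
  s3 = a.(rec X. a.a.a.a.X) :: ··a··> s0
LTS(Q): 5 reachable states
  t0 = a.a.a.a.(rec X. a.a.a.a.X) :: ··a··> t1
  t1 = a.a.a.(rec X. a.a.a.a.X) :: ··a··> t2
  t2 = a.a.(rec X. a.a.a.a.X) :: ··a··> t3
  t3 = a.(rec X. a.a.a.a.X) :: ··a··> t4
  t4 = rec X. a.a.a.a.X :: ··a··> t1
Partition-refinement fixed point:
  B0 = {s0, s1, s2, s3, t0, t1, t2, t3, t4}
s0 ∈ B0, t0 ∈ B0 → same block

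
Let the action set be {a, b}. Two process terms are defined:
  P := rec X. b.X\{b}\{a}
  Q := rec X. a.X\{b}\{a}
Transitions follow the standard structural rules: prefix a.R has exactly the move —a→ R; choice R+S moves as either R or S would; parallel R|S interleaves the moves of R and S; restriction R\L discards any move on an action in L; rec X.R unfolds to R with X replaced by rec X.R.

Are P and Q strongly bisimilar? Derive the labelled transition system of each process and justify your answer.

P ≁ Q

P's transition system — 2 states:
  s0 = rec X. b.X\{b}\{a} | --b--▸ s1
  s1 = (rec X. b.X\{b}\{a})\{b}\{a} | ∅
Q's transition system — 2 states:
  t0 = rec X. a.X\{b}\{a} | --a--▸ t1
  t1 = (rec X. a.X\{b}\{a})\{b}\{a} | ∅
Partition-refinement fixed point:
  B0 = {s0}
  B1 = {s1, t1}
  B2 = {t0}
s0 ∈ B0, t0 ∈ B2 → different blocks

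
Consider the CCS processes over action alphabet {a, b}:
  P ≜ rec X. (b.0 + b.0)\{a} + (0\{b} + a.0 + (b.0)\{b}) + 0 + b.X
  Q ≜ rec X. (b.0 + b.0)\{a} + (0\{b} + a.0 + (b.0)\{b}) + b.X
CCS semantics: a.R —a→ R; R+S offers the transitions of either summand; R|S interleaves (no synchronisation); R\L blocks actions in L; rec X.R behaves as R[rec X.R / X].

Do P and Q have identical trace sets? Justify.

Reachable graph of P (3 states):
  m0 = rec X. (b.0 + b.0)\{a} + (0\{b} + a.0 + (b.0)\{b}) + 0 + b.X ⊢ -a-> m1, -b-> m0, -b-> m2
  m1 = 0 ⊢ deadlocked
  m2 = 0\{a} ⊢ deadlocked
Reachable graph of Q (3 states):
  n0 = rec X. (b.0 + b.0)\{a} + (0\{b} + a.0 + (b.0)\{b}) + b.X ⊢ -a-> n1, -b-> n0, -b-> n2
  n1 = 0 ⊢ deadlocked
  n2 = 0\{a} ⊢ deadlocked
Coarsest stable partition (strong bisimilarity classes):
  B0 = {m0, n0}
  B1 = {m1, m2, n1, n2}
m0 ∈ B0, n0 ∈ B0 → same block
Bisimilar ⇒ trace-equivalent.

traces(P) = traces(Q)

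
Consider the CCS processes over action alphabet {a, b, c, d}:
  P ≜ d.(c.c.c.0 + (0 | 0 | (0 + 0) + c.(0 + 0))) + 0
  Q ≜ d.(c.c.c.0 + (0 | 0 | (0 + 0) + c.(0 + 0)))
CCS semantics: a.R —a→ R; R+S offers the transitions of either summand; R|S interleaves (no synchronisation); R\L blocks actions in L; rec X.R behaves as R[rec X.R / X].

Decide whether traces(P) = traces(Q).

LTS(P): 6 reachable states
  u0 = d.(c.c.c.0 + (0 | 0 | (0 + 0) + c.(0 + 0))) + 0 ⊢ ··d··> u1
  u1 = c.c.c.0 + (0 | 0 | (0 + 0) + c.(0 + 0)) ⊢ ··c··> u2, ··c··> u3
  u2 = 0 + 0 ⊢ ∅
  u3 = c.c.0 ⊢ ··c··> u4
  u4 = c.0 ⊢ ··c··> u5
  u5 = 0 ⊢ ∅
LTS(Q): 6 reachable states
  v0 = d.(c.c.c.0 + (0 | 0 | (0 + 0) + c.(0 + 0))) ⊢ ··d··> v1
  v1 = c.c.c.0 + (0 | 0 | (0 + 0) + c.(0 + 0)) ⊢ ··c··> v2, ··c··> v3
  v2 = 0 + 0 ⊢ ∅
  v3 = c.c.0 ⊢ ··c··> v4
  v4 = c.0 ⊢ ··c··> v5
  v5 = 0 ⊢ ∅
Partition-refinement fixed point:
  B0 = {u0, v0}
  B1 = {u1, v1}
  B2 = {u3, v3}
  B3 = {u4, v4}
  B4 = {u2, u5, v2, v5}
u0 ∈ B0, v0 ∈ B0 → same block
Bisimilar ⇒ trace-equivalent.

YES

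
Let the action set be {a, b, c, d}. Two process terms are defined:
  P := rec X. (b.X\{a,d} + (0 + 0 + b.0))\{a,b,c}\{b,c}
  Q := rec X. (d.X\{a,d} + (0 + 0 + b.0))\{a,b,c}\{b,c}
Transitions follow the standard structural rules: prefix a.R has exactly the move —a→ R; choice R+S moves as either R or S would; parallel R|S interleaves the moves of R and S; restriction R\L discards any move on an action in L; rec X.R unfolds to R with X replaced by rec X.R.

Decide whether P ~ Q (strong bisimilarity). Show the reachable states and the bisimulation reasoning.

LTS(P): 1 reachable states
  s0 = rec X. (b.X\{a,d} + (0 + 0 + b.0))\{a,b,c}\{b,c} → stopped
LTS(Q): 2 reachable states
  t0 = rec X. (d.X\{a,d} + (0 + 0 + b.0))\{a,b,c}\{b,c} → --d--▸ t1
  t1 = (rec X. (d.X\{a,d} + (0 + 0 + b.0))\{a,b,c}\{b,c})\{a,d}\{a,b,c}\{b,c} → stopped
Coarsest stable partition (strong bisimilarity classes):
  B0 = {s0, t1}
  B1 = {t0}
s0 ∈ B0, t0 ∈ B1 → different blocks

not bisimilar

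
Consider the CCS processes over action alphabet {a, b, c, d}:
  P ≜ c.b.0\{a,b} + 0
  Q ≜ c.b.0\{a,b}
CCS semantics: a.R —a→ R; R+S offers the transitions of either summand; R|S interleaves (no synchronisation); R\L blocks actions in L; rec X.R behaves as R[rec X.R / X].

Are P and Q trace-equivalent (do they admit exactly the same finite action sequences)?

trace-equivalent

P's transition system — 3 states:
  p0 = c.b.0\{a,b} + 0 has moves =c=> p1
  p1 = b.0\{a,b} has moves =b=> p2
  p2 = 0\{a,b} has moves stopped
Q's transition system — 3 states:
  q0 = c.b.0\{a,b} has moves =c=> q1
  q1 = b.0\{a,b} has moves =b=> q2
  q2 = 0\{a,b} has moves stopped
Coarsest stable partition (strong bisimilarity classes):
  B0 = {p0, q0}
  B1 = {p1, q1}
  B2 = {p2, q2}
p0 ∈ B0, q0 ∈ B0 → same block
Bisimilar ⇒ trace-equivalent.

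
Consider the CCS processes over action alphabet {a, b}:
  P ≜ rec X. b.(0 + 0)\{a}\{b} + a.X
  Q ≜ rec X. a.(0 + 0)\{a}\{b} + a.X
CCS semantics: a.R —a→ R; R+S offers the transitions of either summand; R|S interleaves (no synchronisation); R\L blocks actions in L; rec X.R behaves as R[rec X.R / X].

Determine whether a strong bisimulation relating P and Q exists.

P's transition system — 2 states:
  p0 = rec X. b.(0 + 0)\{a}\{b} + a.X has moves -a-> p0, -b-> p1
  p1 = (0 + 0)\{a}\{b} has moves deadlocked
Q's transition system — 2 states:
  q0 = rec X. a.(0 + 0)\{a}\{b} + a.X has moves -a-> q0, -a-> q1
  q1 = (0 + 0)\{a}\{b} has moves deadlocked
Coarsest stable partition (strong bisimilarity classes):
  B0 = {p0}
  B1 = {p1, q1}
  B2 = {q0}
p0 ∈ B0, q0 ∈ B2 → different blocks

P ≁ Q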